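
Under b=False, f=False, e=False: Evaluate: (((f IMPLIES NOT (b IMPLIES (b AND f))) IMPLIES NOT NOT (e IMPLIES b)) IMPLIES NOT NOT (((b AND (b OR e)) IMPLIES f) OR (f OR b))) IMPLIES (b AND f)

False

b AND f = False AND False = False
b IMPLIES (b AND f) = False IMPLIES False = True
NOT (b IMPLIES (b AND f)) = NOT True = False
f IMPLIES NOT (b IMPLIES (b AND f)) = False IMPLIES False = True
e IMPLIES b = False IMPLIES False = True
NOT (e IMPLIES b) = NOT True = False
NOT NOT (e IMPLIES b) = NOT False = True
(f IMPLIES NOT (b IMPLIES (b AND f))) IMPLIES NOT NOT (e IMPLIES b) = True IMPLIES True = True
b OR e = False OR False = False
b AND (b OR e) = False AND False = False
(b AND (b OR e)) IMPLIES f = False IMPLIES False = True
f OR b = False OR False = False
((b AND (b OR e)) IMPLIES f) OR (f OR b) = True OR False = True
NOT (((b AND (b OR e)) IMPLIES f) OR (f OR b)) = NOT True = False
NOT NOT (((b AND (b OR e)) IMPLIES f) OR (f OR b)) = NOT False = True
((f IMPLIES NOT (b IMPLIES (b AND f))) IMPLIES NOT NOT (e IMPLIES b)) IMPLIES NOT NOT (((b AND (b OR e)) IMPLIES f) OR (f OR b)) = True IMPLIES True = True
b AND f = False AND False = False
(((f IMPLIES NOT (b IMPLIES (b AND f))) IMPLIES NOT NOT (e IMPLIES b)) IMPLIES NOT NOT (((b AND (b OR e)) IMPLIES f) OR (f OR b))) IMPLIES (b AND f) = True IMPLIES False = False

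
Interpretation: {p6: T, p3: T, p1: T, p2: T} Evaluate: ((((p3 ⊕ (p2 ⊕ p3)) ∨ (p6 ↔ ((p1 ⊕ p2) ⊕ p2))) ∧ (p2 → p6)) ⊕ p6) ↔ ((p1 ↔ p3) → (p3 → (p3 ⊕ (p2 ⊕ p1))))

Substituting p6=T, p3=T, p1=T, p2=T:
p2 ⊕ p3 = T ⊕ T = F
p3 ⊕ (p2 ⊕ p3) = T ⊕ F = T
p1 ⊕ p2 = T ⊕ T = F
(p1 ⊕ p2) ⊕ p2 = F ⊕ T = T
p6 ↔ ((p1 ⊕ p2) ⊕ p2) = T ↔ T = T
(p3 ⊕ (p2 ⊕ p3)) ∨ (p6 ↔ ((p1 ⊕ p2) ⊕ p2)) = T ∨ T = T
p2 → p6 = T → T = T
((p3 ⊕ (p2 ⊕ p3)) ∨ (p6 ↔ ((p1 ⊕ p2) ⊕ p2))) ∧ (p2 → p6) = T ∧ T = T
(((p3 ⊕ (p2 ⊕ p3)) ∨ (p6 ↔ ((p1 ⊕ p2) ⊕ p2))) ∧ (p2 → p6)) ⊕ p6 = T ⊕ T = F
p1 ↔ p3 = T ↔ T = T
p2 ⊕ p1 = T ⊕ T = F
p3 ⊕ (p2 ⊕ p1) = T ⊕ F = T
p3 → (p3 ⊕ (p2 ⊕ p1)) = T → T = T
(p1 ↔ p3) → (p3 → (p3 ⊕ (p2 ⊕ p1))) = T → T = T
((((p3 ⊕ (p2 ⊕ p3)) ∨ (p6 ↔ ((p1 ⊕ p2) ⊕ p2))) ∧ (p2 → p6)) ⊕ p6) ↔ ((p1 ↔ p3) → (p3 → (p3 ⊕ (p2 ⊕ p1)))) = F ↔ T = F

F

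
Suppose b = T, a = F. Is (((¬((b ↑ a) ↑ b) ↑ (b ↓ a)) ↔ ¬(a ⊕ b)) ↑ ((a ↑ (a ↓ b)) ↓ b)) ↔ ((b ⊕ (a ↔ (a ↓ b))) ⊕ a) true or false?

F

b ↑ a = T ↑ F = T
(b ↑ a) ↑ b = T ↑ T = F
¬((b ↑ a) ↑ b) = ¬F = T
b ↓ a = T ↓ F = F
¬((b ↑ a) ↑ b) ↑ (b ↓ a) = T ↑ F = T
a ⊕ b = F ⊕ T = T
¬(a ⊕ b) = ¬T = F
(¬((b ↑ a) ↑ b) ↑ (b ↓ a)) ↔ ¬(a ⊕ b) = T ↔ F = F
a ↓ b = F ↓ T = F
a ↑ (a ↓ b) = F ↑ F = T
(a ↑ (a ↓ b)) ↓ b = T ↓ T = F
((¬((b ↑ a) ↑ b) ↑ (b ↓ a)) ↔ ¬(a ⊕ b)) ↑ ((a ↑ (a ↓ b)) ↓ b) = F ↑ F = T
a ↓ b = F ↓ T = F
a ↔ (a ↓ b) = F ↔ F = T
b ⊕ (a ↔ (a ↓ b)) = T ⊕ T = F
(b ⊕ (a ↔ (a ↓ b))) ⊕ a = F ⊕ F = F
(((¬((b ↑ a) ↑ b) ↑ (b ↓ a)) ↔ ¬(a ⊕ b)) ↑ ((a ↑ (a ↓ b)) ↓ b)) ↔ ((b ⊕ (a ↔ (a ↓ b))) ⊕ a) = T ↔ F = F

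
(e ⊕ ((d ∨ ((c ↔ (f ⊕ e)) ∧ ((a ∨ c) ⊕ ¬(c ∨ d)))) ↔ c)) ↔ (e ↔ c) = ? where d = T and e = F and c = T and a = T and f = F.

F

f ⊕ e = F ⊕ F = F
c ↔ (f ⊕ e) = T ↔ F = F
a ∨ c = T ∨ T = T
c ∨ d = T ∨ T = T
¬(c ∨ d) = ¬T = F
(a ∨ c) ⊕ ¬(c ∨ d) = T ⊕ F = T
(c ↔ (f ⊕ e)) ∧ ((a ∨ c) ⊕ ¬(c ∨ d)) = F ∧ T = F
d ∨ ((c ↔ (f ⊕ e)) ∧ ((a ∨ c) ⊕ ¬(c ∨ d))) = T ∨ F = T
(d ∨ ((c ↔ (f ⊕ e)) ∧ ((a ∨ c) ⊕ ¬(c ∨ d)))) ↔ c = T ↔ T = T
e ⊕ ((d ∨ ((c ↔ (f ⊕ e)) ∧ ((a ∨ c) ⊕ ¬(c ∨ d)))) ↔ c) = F ⊕ T = T
e ↔ c = F ↔ T = F
(e ⊕ ((d ∨ ((c ↔ (f ⊕ e)) ∧ ((a ∨ c) ⊕ ¬(c ∨ d)))) ↔ c)) ↔ (e ↔ c) = T ↔ F = F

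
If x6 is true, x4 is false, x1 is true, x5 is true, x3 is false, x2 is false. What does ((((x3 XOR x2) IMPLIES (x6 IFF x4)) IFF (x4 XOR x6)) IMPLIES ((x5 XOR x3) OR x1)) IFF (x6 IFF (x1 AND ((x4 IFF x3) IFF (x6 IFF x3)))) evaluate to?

False

x3 XOR x2 = False XOR False = False
x6 IFF x4 = True IFF False = False
(x3 XOR x2) IMPLIES (x6 IFF x4) = False IMPLIES False = True
x4 XOR x6 = False XOR True = True
((x3 XOR x2) IMPLIES (x6 IFF x4)) IFF (x4 XOR x6) = True IFF True = True
x5 XOR x3 = True XOR False = True
(x5 XOR x3) OR x1 = True OR True = True
(((x3 XOR x2) IMPLIES (x6 IFF x4)) IFF (x4 XOR x6)) IMPLIES ((x5 XOR x3) OR x1) = True IMPLIES True = True
x4 IFF x3 = False IFF False = True
x6 IFF x3 = True IFF False = False
(x4 IFF x3) IFF (x6 IFF x3) = True IFF False = False
x1 AND ((x4 IFF x3) IFF (x6 IFF x3)) = True AND False = False
x6 IFF (x1 AND ((x4 IFF x3) IFF (x6 IFF x3))) = True IFF False = False
((((x3 XOR x2) IMPLIES (x6 IFF x4)) IFF (x4 XOR x6)) IMPLIES ((x5 XOR x3) OR x1)) IFF (x6 IFF (x1 AND ((x4 IFF x3) IFF (x6 IFF x3)))) = True IFF False = False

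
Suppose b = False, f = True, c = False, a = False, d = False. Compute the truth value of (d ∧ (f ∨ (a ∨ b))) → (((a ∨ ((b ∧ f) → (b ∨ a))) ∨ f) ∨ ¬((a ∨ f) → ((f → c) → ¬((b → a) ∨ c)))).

True

Substituting b=False, f=True, c=False, a=False, d=False:
a ∨ b = False ∨ False = False
f ∨ (a ∨ b) = True ∨ False = True
d ∧ (f ∨ (a ∨ b)) = False ∧ True = False
b ∧ f = False ∧ True = False
b ∨ a = False ∨ False = False
(b ∧ f) → (b ∨ a) = False → False = True
a ∨ ((b ∧ f) → (b ∨ a)) = False ∨ True = True
(a ∨ ((b ∧ f) → (b ∨ a))) ∨ f = True ∨ True = True
a ∨ f = False ∨ True = True
f → c = True → False = False
b → a = False → False = True
(b → a) ∨ c = True ∨ False = True
¬((b → a) ∨ c) = ¬True = False
(f → c) → ¬((b → a) ∨ c) = False → False = True
(a ∨ f) → ((f → c) → ¬((b → a) ∨ c)) = True → True = True
¬((a ∨ f) → ((f → c) → ¬((b → a) ∨ c))) = ¬True = False
((a ∨ ((b ∧ f) → (b ∨ a))) ∨ f) ∨ ¬((a ∨ f) → ((f → c) → ¬((b → a) ∨ c))) = True ∨ False = True
(d ∧ (f ∨ (a ∨ b))) → (((a ∨ ((b ∧ f) → (b ∨ a))) ∨ f) ∨ ¬((a ∨ f) → ((f → c) → ¬((b → a) ∨ c)))) = False → True = True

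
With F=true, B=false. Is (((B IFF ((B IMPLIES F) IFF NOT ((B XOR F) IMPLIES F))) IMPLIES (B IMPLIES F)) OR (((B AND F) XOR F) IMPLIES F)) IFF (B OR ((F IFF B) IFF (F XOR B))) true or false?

B IMPLIES F = false IMPLIES true = true
B XOR F = false XOR true = true
(B XOR F) IMPLIES F = true IMPLIES true = true
NOT ((B XOR F) IMPLIES F) = NOT true = false
(B IMPLIES F) IFF NOT ((B XOR F) IMPLIES F) = true IFF false = false
B IFF ((B IMPLIES F) IFF NOT ((B XOR F) IMPLIES F)) = false IFF false = true
B IMPLIES F = false IMPLIES true = true
(B IFF ((B IMPLIES F) IFF NOT ((B XOR F) IMPLIES F))) IMPLIES (B IMPLIES F) = true IMPLIES true = true
B AND F = false AND true = false
(B AND F) XOR F = false XOR true = true
((B AND F) XOR F) IMPLIES F = true IMPLIES true = true
((B IFF ((B IMPLIES F) IFF NOT ((B XOR F) IMPLIES F))) IMPLIES (B IMPLIES F)) OR (((B AND F) XOR F) IMPLIES F) = true OR true = true
F IFF B = true IFF false = false
F XOR B = true XOR false = true
(F IFF B) IFF (F XOR B) = false IFF true = false
B OR ((F IFF B) IFF (F XOR B)) = false OR false = false
(((B IFF ((B IMPLIES F) IFF NOT ((B XOR F) IMPLIES F))) IMPLIES (B IMPLIES F)) OR (((B AND F) XOR F) IMPLIES F)) IFF (B OR ((F IFF B) IFF (F XOR B))) = true IFF false = false

false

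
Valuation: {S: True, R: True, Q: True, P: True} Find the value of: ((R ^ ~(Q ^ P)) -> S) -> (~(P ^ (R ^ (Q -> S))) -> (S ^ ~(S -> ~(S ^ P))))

Substituting S=True, R=True, Q=True, P=True:
Q ^ P = True ^ True = False
~(Q ^ P) = ~False = True
R ^ ~(Q ^ P) = True ^ True = False
(R ^ ~(Q ^ P)) -> S = False -> True = True
Q -> S = True -> True = True
R ^ (Q -> S) = True ^ True = False
P ^ (R ^ (Q -> S)) = True ^ False = True
~(P ^ (R ^ (Q -> S))) = ~True = False
S ^ P = True ^ True = False
~(S ^ P) = ~False = True
S -> ~(S ^ P) = True -> True = True
~(S -> ~(S ^ P)) = ~True = False
S ^ ~(S -> ~(S ^ P)) = True ^ False = True
~(P ^ (R ^ (Q -> S))) -> (S ^ ~(S -> ~(S ^ P))) = False -> True = True
((R ^ ~(Q ^ P)) -> S) -> (~(P ^ (R ^ (Q -> S))) -> (S ^ ~(S -> ~(S ^ P)))) = True -> True = True

True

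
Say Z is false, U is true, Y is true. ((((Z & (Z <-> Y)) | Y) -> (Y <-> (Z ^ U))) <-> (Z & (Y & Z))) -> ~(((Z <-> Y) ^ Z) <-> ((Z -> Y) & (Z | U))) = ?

True

Substituting Z=False, U=True, Y=True:
Z <-> Y = False <-> True = False
Z & (Z <-> Y) = False & False = False
(Z & (Z <-> Y)) | Y = False | True = True
Z ^ U = False ^ True = True
Y <-> (Z ^ U) = True <-> True = True
((Z & (Z <-> Y)) | Y) -> (Y <-> (Z ^ U)) = True -> True = True
Y & Z = True & False = False
Z & (Y & Z) = False & False = False
(((Z & (Z <-> Y)) | Y) -> (Y <-> (Z ^ U))) <-> (Z & (Y & Z)) = True <-> False = False
Z <-> Y = False <-> True = False
(Z <-> Y) ^ Z = False ^ False = False
Z -> Y = False -> True = True
Z | U = False | True = True
(Z -> Y) & (Z | U) = True & True = True
((Z <-> Y) ^ Z) <-> ((Z -> Y) & (Z | U)) = False <-> True = False
~(((Z <-> Y) ^ Z) <-> ((Z -> Y) & (Z | U))) = ~False = True
((((Z & (Z <-> Y)) | Y) -> (Y <-> (Z ^ U))) <-> (Z & (Y & Z))) -> ~(((Z <-> Y) ^ Z) <-> ((Z -> Y) & (Z | U))) = False -> True = True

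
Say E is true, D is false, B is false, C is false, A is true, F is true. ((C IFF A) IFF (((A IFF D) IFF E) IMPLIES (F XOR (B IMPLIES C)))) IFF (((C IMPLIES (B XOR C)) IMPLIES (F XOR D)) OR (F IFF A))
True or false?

false

Substituting E=true, D=false, B=false, C=false, A=true, F=true:
C IFF A = false IFF true = false
A IFF D = true IFF false = false
(A IFF D) IFF E = false IFF true = false
B IMPLIES C = false IMPLIES false = true
F XOR (B IMPLIES C) = true XOR true = false
((A IFF D) IFF E) IMPLIES (F XOR (B IMPLIES C)) = false IMPLIES false = true
(C IFF A) IFF (((A IFF D) IFF E) IMPLIES (F XOR (B IMPLIES C))) = false IFF true = false
B XOR C = false XOR false = false
C IMPLIES (B XOR C) = false IMPLIES false = true
F XOR D = true XOR false = true
(C IMPLIES (B XOR C)) IMPLIES (F XOR D) = true IMPLIES true = true
F IFF A = true IFF true = true
((C IMPLIES (B XOR C)) IMPLIES (F XOR D)) OR (F IFF A) = true OR true = true
((C IFF A) IFF (((A IFF D) IFF E) IMPLIES (F XOR (B IMPLIES C)))) IFF (((C IMPLIES (B XOR C)) IMPLIES (F XOR D)) OR (F IFF A)) = false IFF true = false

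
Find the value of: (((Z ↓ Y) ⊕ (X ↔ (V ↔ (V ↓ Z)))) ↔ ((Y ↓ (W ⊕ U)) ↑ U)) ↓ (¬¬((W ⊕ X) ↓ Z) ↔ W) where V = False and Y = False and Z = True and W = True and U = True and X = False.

Z ↓ Y = True ↓ False = False
V ↓ Z = False ↓ True = False
V ↔ (V ↓ Z) = False ↔ False = True
X ↔ (V ↔ (V ↓ Z)) = False ↔ True = False
(Z ↓ Y) ⊕ (X ↔ (V ↔ (V ↓ Z))) = False ⊕ False = False
W ⊕ U = True ⊕ True = False
Y ↓ (W ⊕ U) = False ↓ False = True
(Y ↓ (W ⊕ U)) ↑ U = True ↑ True = False
((Z ↓ Y) ⊕ (X ↔ (V ↔ (V ↓ Z)))) ↔ ((Y ↓ (W ⊕ U)) ↑ U) = False ↔ False = True
W ⊕ X = True ⊕ False = True
(W ⊕ X) ↓ Z = True ↓ True = False
¬((W ⊕ X) ↓ Z) = ¬False = True
¬¬((W ⊕ X) ↓ Z) = ¬True = False
¬¬((W ⊕ X) ↓ Z) ↔ W = False ↔ True = False
(((Z ↓ Y) ⊕ (X ↔ (V ↔ (V ↓ Z)))) ↔ ((Y ↓ (W ⊕ U)) ↑ U)) ↓ (¬¬((W ⊕ X) ↓ Z) ↔ W) = True ↓ False = False

False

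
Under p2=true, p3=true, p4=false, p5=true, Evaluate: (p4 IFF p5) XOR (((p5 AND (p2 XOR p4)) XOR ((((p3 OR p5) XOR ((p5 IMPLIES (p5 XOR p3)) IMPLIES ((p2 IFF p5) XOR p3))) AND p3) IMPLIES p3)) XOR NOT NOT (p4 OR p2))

Substituting p2=true, p3=true, p4=false, p5=true:
p4 IFF p5 = false IFF true = false
p2 XOR p4 = true XOR false = true
p5 AND (p2 XOR p4) = true AND true = true
p3 OR p5 = true OR true = true
p5 XOR p3 = true XOR true = false
p5 IMPLIES (p5 XOR p3) = true IMPLIES false = false
p2 IFF p5 = true IFF true = true
(p2 IFF p5) XOR p3 = true XOR true = false
(p5 IMPLIES (p5 XOR p3)) IMPLIES ((p2 IFF p5) XOR p3) = false IMPLIES false = true
(p3 OR p5) XOR ((p5 IMPLIES (p5 XOR p3)) IMPLIES ((p2 IFF p5) XOR p3)) = true XOR true = false
((p3 OR p5) XOR ((p5 IMPLIES (p5 XOR p3)) IMPLIES ((p2 IFF p5) XOR p3))) AND p3 = false AND true = false
(((p3 OR p5) XOR ((p5 IMPLIES (p5 XOR p3)) IMPLIES ((p2 IFF p5) XOR p3))) AND p3) IMPLIES p3 = false IMPLIES true = true
(p5 AND (p2 XOR p4)) XOR ((((p3 OR p5) XOR ((p5 IMPLIES (p5 XOR p3)) IMPLIES ((p2 IFF p5) XOR p3))) AND p3) IMPLIES p3) = true XOR true = false
p4 OR p2 = false OR true = true
NOT (p4 OR p2) = NOT true = false
NOT NOT (p4 OR p2) = NOT false = true
((p5 AND (p2 XOR p4)) XOR ((((p3 OR p5) XOR ((p5 IMPLIES (p5 XOR p3)) IMPLIES ((p2 IFF p5) XOR p3))) AND p3) IMPLIES p3)) XOR NOT NOT (p4 OR p2) = false XOR true = true
(p4 IFF p5) XOR (((p5 AND (p2 XOR p4)) XOR ((((p3 OR p5) XOR ((p5 IMPLIES (p5 XOR p3)) IMPLIES ((p2 IFF p5) XOR p3))) AND p3) IMPLIES p3)) XOR NOT NOT (p4 OR p2)) = false XOR true = true

true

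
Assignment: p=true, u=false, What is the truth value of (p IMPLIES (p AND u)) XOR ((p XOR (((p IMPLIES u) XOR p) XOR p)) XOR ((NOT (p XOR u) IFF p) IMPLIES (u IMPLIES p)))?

false

Substituting p=true, u=false:
p AND u = true AND false = false
p IMPLIES (p AND u) = true IMPLIES false = false
p IMPLIES u = true IMPLIES false = false
(p IMPLIES u) XOR p = false XOR true = true
((p IMPLIES u) XOR p) XOR p = true XOR true = false
p XOR (((p IMPLIES u) XOR p) XOR p) = true XOR false = true
p XOR u = true XOR false = true
NOT (p XOR u) = NOT true = false
NOT (p XOR u) IFF p = false IFF true = false
u IMPLIES p = false IMPLIES true = true
(NOT (p XOR u) IFF p) IMPLIES (u IMPLIES p) = false IMPLIES true = true
(p XOR (((p IMPLIES u) XOR p) XOR p)) XOR ((NOT (p XOR u) IFF p) IMPLIES (u IMPLIES p)) = true XOR true = false
(p IMPLIES (p AND u)) XOR ((p XOR (((p IMPLIES u) XOR p) XOR p)) XOR ((NOT (p XOR u) IFF p) IMPLIES (u IMPLIES p))) = false XOR false = false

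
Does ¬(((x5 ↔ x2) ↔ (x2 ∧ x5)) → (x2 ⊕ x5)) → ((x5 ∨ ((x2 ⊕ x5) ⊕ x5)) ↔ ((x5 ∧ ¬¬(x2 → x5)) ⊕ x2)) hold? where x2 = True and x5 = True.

False

x5 ↔ x2 = True ↔ True = True
x2 ∧ x5 = True ∧ True = True
(x5 ↔ x2) ↔ (x2 ∧ x5) = True ↔ True = True
x2 ⊕ x5 = True ⊕ True = False
((x5 ↔ x2) ↔ (x2 ∧ x5)) → (x2 ⊕ x5) = True → False = False
¬(((x5 ↔ x2) ↔ (x2 ∧ x5)) → (x2 ⊕ x5)) = ¬False = True
x2 ⊕ x5 = True ⊕ True = False
(x2 ⊕ x5) ⊕ x5 = False ⊕ True = True
x5 ∨ ((x2 ⊕ x5) ⊕ x5) = True ∨ True = True
x2 → x5 = True → True = True
¬(x2 → x5) = ¬True = False
¬¬(x2 → x5) = ¬False = True
x5 ∧ ¬¬(x2 → x5) = True ∧ True = True
(x5 ∧ ¬¬(x2 → x5)) ⊕ x2 = True ⊕ True = False
(x5 ∨ ((x2 ⊕ x5) ⊕ x5)) ↔ ((x5 ∧ ¬¬(x2 → x5)) ⊕ x2) = True ↔ False = False
¬(((x5 ↔ x2) ↔ (x2 ∧ x5)) → (x2 ⊕ x5)) → ((x5 ∨ ((x2 ⊕ x5) ⊕ x5)) ↔ ((x5 ∧ ¬¬(x2 → x5)) ⊕ x2)) = True → False = False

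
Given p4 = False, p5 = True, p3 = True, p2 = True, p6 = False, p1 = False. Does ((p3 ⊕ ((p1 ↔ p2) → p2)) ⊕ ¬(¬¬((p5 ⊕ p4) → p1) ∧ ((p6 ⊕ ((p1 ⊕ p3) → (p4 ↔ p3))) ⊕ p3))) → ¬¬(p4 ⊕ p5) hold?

p1 ↔ p2 = False ↔ True = False
(p1 ↔ p2) → p2 = False → True = True
p3 ⊕ ((p1 ↔ p2) → p2) = True ⊕ True = False
p5 ⊕ p4 = True ⊕ False = True
(p5 ⊕ p4) → p1 = True → False = False
¬((p5 ⊕ p4) → p1) = ¬False = True
¬¬((p5 ⊕ p4) → p1) = ¬True = False
p1 ⊕ p3 = False ⊕ True = True
p4 ↔ p3 = False ↔ True = False
(p1 ⊕ p3) → (p4 ↔ p3) = True → False = False
p6 ⊕ ((p1 ⊕ p3) → (p4 ↔ p3)) = False ⊕ False = False
(p6 ⊕ ((p1 ⊕ p3) → (p4 ↔ p3))) ⊕ p3 = False ⊕ True = True
¬¬((p5 ⊕ p4) → p1) ∧ ((p6 ⊕ ((p1 ⊕ p3) → (p4 ↔ p3))) ⊕ p3) = False ∧ True = False
¬(¬¬((p5 ⊕ p4) → p1) ∧ ((p6 ⊕ ((p1 ⊕ p3) → (p4 ↔ p3))) ⊕ p3)) = ¬False = True
(p3 ⊕ ((p1 ↔ p2) → p2)) ⊕ ¬(¬¬((p5 ⊕ p4) → p1) ∧ ((p6 ⊕ ((p1 ⊕ p3) → (p4 ↔ p3))) ⊕ p3)) = False ⊕ True = True
p4 ⊕ p5 = False ⊕ True = True
¬(p4 ⊕ p5) = ¬True = False
¬¬(p4 ⊕ p5) = ¬False = True
((p3 ⊕ ((p1 ↔ p2) → p2)) ⊕ ¬(¬¬((p5 ⊕ p4) → p1) ∧ ((p6 ⊕ ((p1 ⊕ p3) → (p4 ↔ p3))) ⊕ p3))) → ¬¬(p4 ⊕ p5) = True → True = True

True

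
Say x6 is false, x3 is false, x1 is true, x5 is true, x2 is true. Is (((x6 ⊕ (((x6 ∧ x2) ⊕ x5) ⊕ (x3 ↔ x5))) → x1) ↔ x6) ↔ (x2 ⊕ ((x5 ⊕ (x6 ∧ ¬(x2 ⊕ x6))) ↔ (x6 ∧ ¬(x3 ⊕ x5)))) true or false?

False

Substituting x6=False, x3=False, x1=True, x5=True, x2=True:
x6 ∧ x2 = False ∧ True = False
(x6 ∧ x2) ⊕ x5 = False ⊕ True = True
x3 ↔ x5 = False ↔ True = False
((x6 ∧ x2) ⊕ x5) ⊕ (x3 ↔ x5) = True ⊕ False = True
x6 ⊕ (((x6 ∧ x2) ⊕ x5) ⊕ (x3 ↔ x5)) = False ⊕ True = True
(x6 ⊕ (((x6 ∧ x2) ⊕ x5) ⊕ (x3 ↔ x5))) → x1 = True → True = True
((x6 ⊕ (((x6 ∧ x2) ⊕ x5) ⊕ (x3 ↔ x5))) → x1) ↔ x6 = True ↔ False = False
x2 ⊕ x6 = True ⊕ False = True
¬(x2 ⊕ x6) = ¬True = False
x6 ∧ ¬(x2 ⊕ x6) = False ∧ False = False
x5 ⊕ (x6 ∧ ¬(x2 ⊕ x6)) = True ⊕ False = True
x3 ⊕ x5 = False ⊕ True = True
¬(x3 ⊕ x5) = ¬True = False
x6 ∧ ¬(x3 ⊕ x5) = False ∧ False = False
(x5 ⊕ (x6 ∧ ¬(x2 ⊕ x6))) ↔ (x6 ∧ ¬(x3 ⊕ x5)) = True ↔ False = False
x2 ⊕ ((x5 ⊕ (x6 ∧ ¬(x2 ⊕ x6))) ↔ (x6 ∧ ¬(x3 ⊕ x5))) = True ⊕ False = True
(((x6 ⊕ (((x6 ∧ x2) ⊕ x5) ⊕ (x3 ↔ x5))) → x1) ↔ x6) ↔ (x2 ⊕ ((x5 ⊕ (x6 ∧ ¬(x2 ⊕ x6))) ↔ (x6 ∧ ¬(x3 ⊕ x5)))) = False ↔ True = False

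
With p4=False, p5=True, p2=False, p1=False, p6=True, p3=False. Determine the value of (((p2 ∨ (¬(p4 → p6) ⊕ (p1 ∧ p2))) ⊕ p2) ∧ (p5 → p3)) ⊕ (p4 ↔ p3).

p4 → p6 = False → True = True
¬(p4 → p6) = ¬True = False
p1 ∧ p2 = False ∧ False = False
¬(p4 → p6) ⊕ (p1 ∧ p2) = False ⊕ False = False
p2 ∨ (¬(p4 → p6) ⊕ (p1 ∧ p2)) = False ∨ False = False
(p2 ∨ (¬(p4 → p6) ⊕ (p1 ∧ p2))) ⊕ p2 = False ⊕ False = False
p5 → p3 = True → False = False
((p2 ∨ (¬(p4 → p6) ⊕ (p1 ∧ p2))) ⊕ p2) ∧ (p5 → p3) = False ∧ False = False
p4 ↔ p3 = False ↔ False = True
(((p2 ∨ (¬(p4 → p6) ⊕ (p1 ∧ p2))) ⊕ p2) ∧ (p5 → p3)) ⊕ (p4 ↔ p3) = False ⊕ True = True

True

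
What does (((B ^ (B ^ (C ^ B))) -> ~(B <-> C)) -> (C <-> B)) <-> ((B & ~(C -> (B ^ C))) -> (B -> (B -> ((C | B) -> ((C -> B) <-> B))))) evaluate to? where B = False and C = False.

Substituting B=False, C=False:
C ^ B = False ^ False = False
B ^ (C ^ B) = False ^ False = False
B ^ (B ^ (C ^ B)) = False ^ False = False
B <-> C = False <-> False = True
~(B <-> C) = ~True = False
(B ^ (B ^ (C ^ B))) -> ~(B <-> C) = False -> False = True
C <-> B = False <-> False = True
((B ^ (B ^ (C ^ B))) -> ~(B <-> C)) -> (C <-> B) = True -> True = True
B ^ C = False ^ False = False
C -> (B ^ C) = False -> False = True
~(C -> (B ^ C)) = ~True = False
B & ~(C -> (B ^ C)) = False & False = False
C | B = False | False = False
C -> B = False -> False = True
(C -> B) <-> B = True <-> False = False
(C | B) -> ((C -> B) <-> B) = False -> False = True
B -> ((C | B) -> ((C -> B) <-> B)) = False -> True = True
B -> (B -> ((C | B) -> ((C -> B) <-> B))) = False -> True = True
(B & ~(C -> (B ^ C))) -> (B -> (B -> ((C | B) -> ((C -> B) <-> B)))) = False -> True = True
(((B ^ (B ^ (C ^ B))) -> ~(B <-> C)) -> (C <-> B)) <-> ((B & ~(C -> (B ^ C))) -> (B -> (B -> ((C | B) -> ((C -> B) <-> B))))) = True <-> True = True

True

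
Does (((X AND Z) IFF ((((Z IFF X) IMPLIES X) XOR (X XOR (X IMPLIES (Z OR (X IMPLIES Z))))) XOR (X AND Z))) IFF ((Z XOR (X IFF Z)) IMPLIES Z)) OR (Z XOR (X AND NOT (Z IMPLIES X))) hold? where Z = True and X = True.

X AND Z = True AND True = True
Z IFF X = True IFF True = True
(Z IFF X) IMPLIES X = True IMPLIES True = True
X IMPLIES Z = True IMPLIES True = True
Z OR (X IMPLIES Z) = True OR True = True
X IMPLIES (Z OR (X IMPLIES Z)) = True IMPLIES True = True
X XOR (X IMPLIES (Z OR (X IMPLIES Z))) = True XOR True = False
((Z IFF X) IMPLIES X) XOR (X XOR (X IMPLIES (Z OR (X IMPLIES Z)))) = True XOR False = True
X AND Z = True AND True = True
(((Z IFF X) IMPLIES X) XOR (X XOR (X IMPLIES (Z OR (X IMPLIES Z))))) XOR (X AND Z) = True XOR True = False
(X AND Z) IFF ((((Z IFF X) IMPLIES X) XOR (X XOR (X IMPLIES (Z OR (X IMPLIES Z))))) XOR (X AND Z)) = True IFF False = False
X IFF Z = True IFF True = True
Z XOR (X IFF Z) = True XOR True = False
(Z XOR (X IFF Z)) IMPLIES Z = False IMPLIES True = True
((X AND Z) IFF ((((Z IFF X) IMPLIES X) XOR (X XOR (X IMPLIES (Z OR (X IMPLIES Z))))) XOR (X AND Z))) IFF ((Z XOR (X IFF Z)) IMPLIES Z) = False IFF True = False
Z IMPLIES X = True IMPLIES True = True
NOT (Z IMPLIES X) = NOT True = False
X AND NOT (Z IMPLIES X) = True AND False = False
Z XOR (X AND NOT (Z IMPLIES X)) = True XOR False = True
(((X AND Z) IFF ((((Z IFF X) IMPLIES X) XOR (X XOR (X IMPLIES (Z OR (X IMPLIES Z))))) XOR (X AND Z))) IFF ((Z XOR (X IFF Z)) IMPLIES Z)) OR (Z XOR (X AND NOT (Z IMPLIES X))) = False OR True = True

True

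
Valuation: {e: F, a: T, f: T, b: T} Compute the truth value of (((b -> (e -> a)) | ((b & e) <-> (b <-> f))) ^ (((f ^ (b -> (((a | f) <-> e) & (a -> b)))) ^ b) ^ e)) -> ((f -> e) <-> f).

F

e -> a = F -> T = T
b -> (e -> a) = T -> T = T
b & e = T & F = F
b <-> f = T <-> T = T
(b & e) <-> (b <-> f) = F <-> T = F
(b -> (e -> a)) | ((b & e) <-> (b <-> f)) = T | F = T
a | f = T | T = T
(a | f) <-> e = T <-> F = F
a -> b = T -> T = T
((a | f) <-> e) & (a -> b) = F & T = F
b -> (((a | f) <-> e) & (a -> b)) = T -> F = F
f ^ (b -> (((a | f) <-> e) & (a -> b))) = T ^ F = T
(f ^ (b -> (((a | f) <-> e) & (a -> b)))) ^ b = T ^ T = F
((f ^ (b -> (((a | f) <-> e) & (a -> b)))) ^ b) ^ e = F ^ F = F
((b -> (e -> a)) | ((b & e) <-> (b <-> f))) ^ (((f ^ (b -> (((a | f) <-> e) & (a -> b)))) ^ b) ^ e) = T ^ F = T
f -> e = T -> F = F
(f -> e) <-> f = F <-> T = F
(((b -> (e -> a)) | ((b & e) <-> (b <-> f))) ^ (((f ^ (b -> (((a | f) <-> e) & (a -> b)))) ^ b) ^ e)) -> ((f -> e) <-> f) = T -> F = F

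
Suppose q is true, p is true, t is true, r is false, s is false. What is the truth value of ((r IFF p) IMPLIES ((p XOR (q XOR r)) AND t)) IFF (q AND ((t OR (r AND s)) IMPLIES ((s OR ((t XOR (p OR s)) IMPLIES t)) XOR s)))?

True

Substituting q=True, p=True, t=True, r=False, s=False:
r IFF p = False IFF True = False
q XOR r = True XOR False = True
p XOR (q XOR r) = True XOR True = False
(p XOR (q XOR r)) AND t = False AND True = False
(r IFF p) IMPLIES ((p XOR (q XOR r)) AND t) = False IMPLIES False = True
r AND s = False AND False = False
t OR (r AND s) = True OR False = True
p OR s = True OR False = True
t XOR (p OR s) = True XOR True = False
(t XOR (p OR s)) IMPLIES t = False IMPLIES True = True
s OR ((t XOR (p OR s)) IMPLIES t) = False OR True = True
(s OR ((t XOR (p OR s)) IMPLIES t)) XOR s = True XOR False = True
(t OR (r AND s)) IMPLIES ((s OR ((t XOR (p OR s)) IMPLIES t)) XOR s) = True IMPLIES True = True
q AND ((t OR (r AND s)) IMPLIES ((s OR ((t XOR (p OR s)) IMPLIES t)) XOR s)) = True AND True = True
((r IFF p) IMPLIES ((p XOR (q XOR r)) AND t)) IFF (q AND ((t OR (r AND s)) IMPLIES ((s OR ((t XOR (p OR s)) IMPLIES t)) XOR s))) = True IFF True = True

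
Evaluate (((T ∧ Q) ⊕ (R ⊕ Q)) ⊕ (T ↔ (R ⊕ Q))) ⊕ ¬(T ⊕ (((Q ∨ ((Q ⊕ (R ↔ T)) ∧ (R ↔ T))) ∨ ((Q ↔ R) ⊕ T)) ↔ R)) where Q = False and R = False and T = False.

False

T ∧ Q = False ∧ False = False
R ⊕ Q = False ⊕ False = False
(T ∧ Q) ⊕ (R ⊕ Q) = False ⊕ False = False
R ⊕ Q = False ⊕ False = False
T ↔ (R ⊕ Q) = False ↔ False = True
((T ∧ Q) ⊕ (R ⊕ Q)) ⊕ (T ↔ (R ⊕ Q)) = False ⊕ True = True
R ↔ T = False ↔ False = True
Q ⊕ (R ↔ T) = False ⊕ True = True
R ↔ T = False ↔ False = True
(Q ⊕ (R ↔ T)) ∧ (R ↔ T) = True ∧ True = True
Q ∨ ((Q ⊕ (R ↔ T)) ∧ (R ↔ T)) = False ∨ True = True
Q ↔ R = False ↔ False = True
(Q ↔ R) ⊕ T = True ⊕ False = True
(Q ∨ ((Q ⊕ (R ↔ T)) ∧ (R ↔ T))) ∨ ((Q ↔ R) ⊕ T) = True ∨ True = True
((Q ∨ ((Q ⊕ (R ↔ T)) ∧ (R ↔ T))) ∨ ((Q ↔ R) ⊕ T)) ↔ R = True ↔ False = False
T ⊕ (((Q ∨ ((Q ⊕ (R ↔ T)) ∧ (R ↔ T))) ∨ ((Q ↔ R) ⊕ T)) ↔ R) = False ⊕ False = False
¬(T ⊕ (((Q ∨ ((Q ⊕ (R ↔ T)) ∧ (R ↔ T))) ∨ ((Q ↔ R) ⊕ T)) ↔ R)) = ¬False = True
(((T ∧ Q) ⊕ (R ⊕ Q)) ⊕ (T ↔ (R ⊕ Q))) ⊕ ¬(T ⊕ (((Q ∨ ((Q ⊕ (R ↔ T)) ∧ (R ↔ T))) ∨ ((Q ↔ R) ⊕ T)) ↔ R)) = True ⊕ True = False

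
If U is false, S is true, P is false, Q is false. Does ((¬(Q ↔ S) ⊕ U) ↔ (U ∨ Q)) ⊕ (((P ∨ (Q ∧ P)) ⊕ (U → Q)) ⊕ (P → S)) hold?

False

Substituting U=False, S=True, P=False, Q=False:
Q ↔ S = False ↔ True = False
¬(Q ↔ S) = ¬False = True
¬(Q ↔ S) ⊕ U = True ⊕ False = True
U ∨ Q = False ∨ False = False
(¬(Q ↔ S) ⊕ U) ↔ (U ∨ Q) = True ↔ False = False
Q ∧ P = False ∧ False = False
P ∨ (Q ∧ P) = False ∨ False = False
U → Q = False → False = True
(P ∨ (Q ∧ P)) ⊕ (U → Q) = False ⊕ True = True
P → S = False → True = True
((P ∨ (Q ∧ P)) ⊕ (U → Q)) ⊕ (P → S) = True ⊕ True = False
((¬(Q ↔ S) ⊕ U) ↔ (U ∨ Q)) ⊕ (((P ∨ (Q ∧ P)) ⊕ (U → Q)) ⊕ (P → S)) = False ⊕ False = False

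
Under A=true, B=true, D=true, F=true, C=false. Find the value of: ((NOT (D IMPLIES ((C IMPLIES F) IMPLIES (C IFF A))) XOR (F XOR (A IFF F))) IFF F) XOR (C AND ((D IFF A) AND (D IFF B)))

C IMPLIES F = false IMPLIES true = true
C IFF A = false IFF true = false
(C IMPLIES F) IMPLIES (C IFF A) = true IMPLIES false = false
D IMPLIES ((C IMPLIES F) IMPLIES (C IFF A)) = true IMPLIES false = false
NOT (D IMPLIES ((C IMPLIES F) IMPLIES (C IFF A))) = NOT false = true
A IFF F = true IFF true = true
F XOR (A IFF F) = true XOR true = false
NOT (D IMPLIES ((C IMPLIES F) IMPLIES (C IFF A))) XOR (F XOR (A IFF F)) = true XOR false = true
(NOT (D IMPLIES ((C IMPLIES F) IMPLIES (C IFF A))) XOR (F XOR (A IFF F))) IFF F = true IFF true = true
D IFF A = true IFF true = true
D IFF B = true IFF true = true
(D IFF A) AND (D IFF B) = true AND true = true
C AND ((D IFF A) AND (D IFF B)) = false AND true = false
((NOT (D IMPLIES ((C IMPLIES F) IMPLIES (C IFF A))) XOR (F XOR (A IFF F))) IFF F) XOR (C AND ((D IFF A) AND (D IFF B))) = true XOR false = true

true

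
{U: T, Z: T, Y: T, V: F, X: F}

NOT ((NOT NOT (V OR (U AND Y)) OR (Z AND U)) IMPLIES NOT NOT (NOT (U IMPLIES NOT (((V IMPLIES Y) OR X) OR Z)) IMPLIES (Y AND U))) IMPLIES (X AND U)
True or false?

Substituting U=T, Z=T, Y=T, V=F, X=F:
U AND Y = T AND T = T
V OR (U AND Y) = F OR T = T
NOT (V OR (U AND Y)) = NOT T = F
NOT NOT (V OR (U AND Y)) = NOT F = T
Z AND U = T AND T = T
NOT NOT (V OR (U AND Y)) OR (Z AND U) = T OR T = T
V IMPLIES Y = F IMPLIES T = T
(V IMPLIES Y) OR X = T OR F = T
((V IMPLIES Y) OR X) OR Z = T OR T = T
NOT (((V IMPLIES Y) OR X) OR Z) = NOT T = F
U IMPLIES NOT (((V IMPLIES Y) OR X) OR Z) = T IMPLIES F = F
NOT (U IMPLIES NOT (((V IMPLIES Y) OR X) OR Z)) = NOT F = T
Y AND U = T AND T = T
NOT (U IMPLIES NOT (((V IMPLIES Y) OR X) OR Z)) IMPLIES (Y AND U) = T IMPLIES T = T
NOT (NOT (U IMPLIES NOT (((V IMPLIES Y) OR X) OR Z)) IMPLIES (Y AND U)) = NOT T = F
NOT NOT (NOT (U IMPLIES NOT (((V IMPLIES Y) OR X) OR Z)) IMPLIES (Y AND U)) = NOT F = T
(NOT NOT (V OR (U AND Y)) OR (Z AND U)) IMPLIES NOT NOT (NOT (U IMPLIES NOT (((V IMPLIES Y) OR X) OR Z)) IMPLIES (Y AND U)) = T IMPLIES T = T
NOT ((NOT NOT (V OR (U AND Y)) OR (Z AND U)) IMPLIES NOT NOT (NOT (U IMPLIES NOT (((V IMPLIES Y) OR X) OR Z)) IMPLIES (Y AND U))) = NOT T = F
X AND U = F AND T = F
NOT ((NOT NOT (V OR (U AND Y)) OR (Z AND U)) IMPLIES NOT NOT (NOT (U IMPLIES NOT (((V IMPLIES Y) OR X) OR Z)) IMPLIES (Y AND U))) IMPLIES (X AND U) = F IMPLIES F = T

T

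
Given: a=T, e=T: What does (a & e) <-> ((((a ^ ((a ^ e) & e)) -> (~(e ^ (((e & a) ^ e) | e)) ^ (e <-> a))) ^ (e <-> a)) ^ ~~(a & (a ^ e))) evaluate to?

T

a & e = T & T = T
a ^ e = T ^ T = F
(a ^ e) & e = F & T = F
a ^ ((a ^ e) & e) = T ^ F = T
e & a = T & T = T
(e & a) ^ e = T ^ T = F
((e & a) ^ e) | e = F | T = T
e ^ (((e & a) ^ e) | e) = T ^ T = F
~(e ^ (((e & a) ^ e) | e)) = ~F = T
e <-> a = T <-> T = T
~(e ^ (((e & a) ^ e) | e)) ^ (e <-> a) = T ^ T = F
(a ^ ((a ^ e) & e)) -> (~(e ^ (((e & a) ^ e) | e)) ^ (e <-> a)) = T -> F = F
e <-> a = T <-> T = T
((a ^ ((a ^ e) & e)) -> (~(e ^ (((e & a) ^ e) | e)) ^ (e <-> a))) ^ (e <-> a) = F ^ T = T
a ^ e = T ^ T = F
a & (a ^ e) = T & F = F
~(a & (a ^ e)) = ~F = T
~~(a & (a ^ e)) = ~T = F
(((a ^ ((a ^ e) & e)) -> (~(e ^ (((e & a) ^ e) | e)) ^ (e <-> a))) ^ (e <-> a)) ^ ~~(a & (a ^ e)) = T ^ F = T
(a & e) <-> ((((a ^ ((a ^ e) & e)) -> (~(e ^ (((e & a) ^ e) | e)) ^ (e <-> a))) ^ (e <-> a)) ^ ~~(a & (a ^ e))) = T <-> T = T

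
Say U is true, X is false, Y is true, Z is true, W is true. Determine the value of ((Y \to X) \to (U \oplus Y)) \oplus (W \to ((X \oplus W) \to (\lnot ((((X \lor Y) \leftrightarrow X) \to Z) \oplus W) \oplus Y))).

T

Substituting U=T, X=F, Y=T, Z=T, W=T:
Y \to X = T \to F = F
U \oplus Y = T \oplus T = F
(Y \to X) \to (U \oplus Y) = F \to F = T
X \oplus W = F \oplus T = T
X \lor Y = F \lor T = T
(X \lor Y) \leftrightarrow X = T \leftrightarrow F = F
((X \lor Y) \leftrightarrow X) \to Z = F \to T = T
(((X \lor Y) \leftrightarrow X) \to Z) \oplus W = T \oplus T = F
\lnot ((((X \lor Y) \leftrightarrow X) \to Z) \oplus W) = \lnot F = T
\lnot ((((X \lor Y) \leftrightarrow X) \to Z) \oplus W) \oplus Y = T \oplus T = F
(X \oplus W) \to (\lnot ((((X \lor Y) \leftrightarrow X) \to Z) \oplus W) \oplus Y) = T \to F = F
W \to ((X \oplus W) \to (\lnot ((((X \lor Y) \leftrightarrow X) \to Z) \oplus W) \oplus Y)) = T \to F = F
((Y \to X) \to (U \oplus Y)) \oplus (W \to ((X \oplus W) \to (\lnot ((((X \lor Y) \leftrightarrow X) \to Z) \oplus W) \oplus Y))) = T \oplus F = T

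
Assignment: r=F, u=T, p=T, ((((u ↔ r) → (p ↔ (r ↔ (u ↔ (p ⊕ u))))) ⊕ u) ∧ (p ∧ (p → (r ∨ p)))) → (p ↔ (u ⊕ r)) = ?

T

Substituting r=F, u=T, p=T:
u ↔ r = T ↔ F = F
p ⊕ u = T ⊕ T = F
u ↔ (p ⊕ u) = T ↔ F = F
r ↔ (u ↔ (p ⊕ u)) = F ↔ F = T
p ↔ (r ↔ (u ↔ (p ⊕ u))) = T ↔ T = T
(u ↔ r) → (p ↔ (r ↔ (u ↔ (p ⊕ u)))) = F → T = T
((u ↔ r) → (p ↔ (r ↔ (u ↔ (p ⊕ u))))) ⊕ u = T ⊕ T = F
r ∨ p = F ∨ T = T
p → (r ∨ p) = T → T = T
p ∧ (p → (r ∨ p)) = T ∧ T = T
(((u ↔ r) → (p ↔ (r ↔ (u ↔ (p ⊕ u))))) ⊕ u) ∧ (p ∧ (p → (r ∨ p))) = F ∧ T = F
u ⊕ r = T ⊕ F = T
p ↔ (u ⊕ r) = T ↔ T = T
((((u ↔ r) → (p ↔ (r ↔ (u ↔ (p ⊕ u))))) ⊕ u) ∧ (p ∧ (p → (r ∨ p)))) → (p ↔ (u ⊕ r)) = F → T = T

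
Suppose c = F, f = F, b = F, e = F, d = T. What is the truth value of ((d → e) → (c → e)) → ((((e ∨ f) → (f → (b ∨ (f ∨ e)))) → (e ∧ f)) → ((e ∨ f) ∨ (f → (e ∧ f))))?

T

d → e = T → F = F
c → e = F → F = T
(d → e) → (c → e) = F → T = T
e ∨ f = F ∨ F = F
f ∨ e = F ∨ F = F
b ∨ (f ∨ e) = F ∨ F = F
f → (b ∨ (f ∨ e)) = F → F = T
(e ∨ f) → (f → (b ∨ (f ∨ e))) = F → T = T
e ∧ f = F ∧ F = F
((e ∨ f) → (f → (b ∨ (f ∨ e)))) → (e ∧ f) = T → F = F
e ∨ f = F ∨ F = F
e ∧ f = F ∧ F = F
f → (e ∧ f) = F → F = T
(e ∨ f) ∨ (f → (e ∧ f)) = F ∨ T = T
(((e ∨ f) → (f → (b ∨ (f ∨ e)))) → (e ∧ f)) → ((e ∨ f) ∨ (f → (e ∧ f))) = F → T = T
((d → e) → (c → e)) → ((((e ∨ f) → (f → (b ∨ (f ∨ e)))) → (e ∧ f)) → ((e ∨ f) ∨ (f → (e ∧ f)))) = T → T = T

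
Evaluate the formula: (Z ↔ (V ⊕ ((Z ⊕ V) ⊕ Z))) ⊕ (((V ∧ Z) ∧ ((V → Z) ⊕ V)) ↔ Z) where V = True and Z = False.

False

Z ⊕ V = False ⊕ True = True
(Z ⊕ V) ⊕ Z = True ⊕ False = True
V ⊕ ((Z ⊕ V) ⊕ Z) = True ⊕ True = False
Z ↔ (V ⊕ ((Z ⊕ V) ⊕ Z)) = False ↔ False = True
V ∧ Z = True ∧ False = False
V → Z = True → False = False
(V → Z) ⊕ V = False ⊕ True = True
(V ∧ Z) ∧ ((V → Z) ⊕ V) = False ∧ True = False
((V ∧ Z) ∧ ((V → Z) ⊕ V)) ↔ Z = False ↔ False = True
(Z ↔ (V ⊕ ((Z ⊕ V) ⊕ Z))) ⊕ (((V ∧ Z) ∧ ((V → Z) ⊕ V)) ↔ Z) = True ⊕ True = False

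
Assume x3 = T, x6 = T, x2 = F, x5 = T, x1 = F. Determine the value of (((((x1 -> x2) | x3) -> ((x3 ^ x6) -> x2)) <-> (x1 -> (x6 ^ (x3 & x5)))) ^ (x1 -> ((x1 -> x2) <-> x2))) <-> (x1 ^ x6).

x1 -> x2 = F -> F = T
(x1 -> x2) | x3 = T | T = T
x3 ^ x6 = T ^ T = F
(x3 ^ x6) -> x2 = F -> F = T
((x1 -> x2) | x3) -> ((x3 ^ x6) -> x2) = T -> T = T
x3 & x5 = T & T = T
x6 ^ (x3 & x5) = T ^ T = F
x1 -> (x6 ^ (x3 & x5)) = F -> F = T
(((x1 -> x2) | x3) -> ((x3 ^ x6) -> x2)) <-> (x1 -> (x6 ^ (x3 & x5))) = T <-> T = T
x1 -> x2 = F -> F = T
(x1 -> x2) <-> x2 = T <-> F = F
x1 -> ((x1 -> x2) <-> x2) = F -> F = T
((((x1 -> x2) | x3) -> ((x3 ^ x6) -> x2)) <-> (x1 -> (x6 ^ (x3 & x5)))) ^ (x1 -> ((x1 -> x2) <-> x2)) = T ^ T = F
x1 ^ x6 = F ^ T = T
(((((x1 -> x2) | x3) -> ((x3 ^ x6) -> x2)) <-> (x1 -> (x6 ^ (x3 & x5)))) ^ (x1 -> ((x1 -> x2) <-> x2))) <-> (x1 ^ x6) = F <-> T = F

F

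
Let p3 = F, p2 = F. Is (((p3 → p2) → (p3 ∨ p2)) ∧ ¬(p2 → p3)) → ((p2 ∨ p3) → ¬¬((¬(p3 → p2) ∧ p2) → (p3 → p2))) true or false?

p3 → p2 = F → F = T
p3 ∨ p2 = F ∨ F = F
(p3 → p2) → (p3 ∨ p2) = T → F = F
p2 → p3 = F → F = T
¬(p2 → p3) = ¬T = F
((p3 → p2) → (p3 ∨ p2)) ∧ ¬(p2 → p3) = F ∧ F = F
p2 ∨ p3 = F ∨ F = F
p3 → p2 = F → F = T
¬(p3 → p2) = ¬T = F
¬(p3 → p2) ∧ p2 = F ∧ F = F
p3 → p2 = F → F = T
(¬(p3 → p2) ∧ p2) → (p3 → p2) = F → T = T
¬((¬(p3 → p2) ∧ p2) → (p3 → p2)) = ¬T = F
¬¬((¬(p3 → p2) ∧ p2) → (p3 → p2)) = ¬F = T
(p2 ∨ p3) → ¬¬((¬(p3 → p2) ∧ p2) → (p3 → p2)) = F → T = T
(((p3 → p2) → (p3 ∨ p2)) ∧ ¬(p2 → p3)) → ((p2 ∨ p3) → ¬¬((¬(p3 → p2) ∧ p2) → (p3 → p2))) = F → T = T

T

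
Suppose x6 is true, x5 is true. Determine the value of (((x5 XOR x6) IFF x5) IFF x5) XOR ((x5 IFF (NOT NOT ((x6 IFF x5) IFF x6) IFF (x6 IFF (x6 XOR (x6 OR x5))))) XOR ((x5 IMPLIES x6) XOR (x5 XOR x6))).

x5 XOR x6 = true XOR true = false
(x5 XOR x6) IFF x5 = false IFF true = false
((x5 XOR x6) IFF x5) IFF x5 = false IFF true = false
x6 IFF x5 = true IFF true = true
(x6 IFF x5) IFF x6 = true IFF true = true
NOT ((x6 IFF x5) IFF x6) = NOT true = false
NOT NOT ((x6 IFF x5) IFF x6) = NOT false = true
x6 OR x5 = true OR true = true
x6 XOR (x6 OR x5) = true XOR true = false
x6 IFF (x6 XOR (x6 OR x5)) = true IFF false = false
NOT NOT ((x6 IFF x5) IFF x6) IFF (x6 IFF (x6 XOR (x6 OR x5))) = true IFF false = false
x5 IFF (NOT NOT ((x6 IFF x5) IFF x6) IFF (x6 IFF (x6 XOR (x6 OR x5)))) = true IFF false = false
x5 IMPLIES x6 = true IMPLIES true = true
x5 XOR x6 = true XOR true = false
(x5 IMPLIES x6) XOR (x5 XOR x6) = true XOR false = true
(x5 IFF (NOT NOT ((x6 IFF x5) IFF x6) IFF (x6 IFF (x6 XOR (x6 OR x5))))) XOR ((x5 IMPLIES x6) XOR (x5 XOR x6)) = false XOR true = true
(((x5 XOR x6) IFF x5) IFF x5) XOR ((x5 IFF (NOT NOT ((x6 IFF x5) IFF x6) IFF (x6 IFF (x6 XOR (x6 OR x5))))) XOR ((x5 IMPLIES x6) XOR (x5 XOR x6))) = false XOR true = true

true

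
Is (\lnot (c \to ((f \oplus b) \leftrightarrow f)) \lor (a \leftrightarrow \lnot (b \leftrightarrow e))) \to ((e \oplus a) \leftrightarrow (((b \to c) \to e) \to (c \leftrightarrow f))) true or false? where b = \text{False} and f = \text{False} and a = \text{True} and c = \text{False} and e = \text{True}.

Substituting b=\text{False}, f=\text{False}, a=\text{True}, c=\text{False}, e=\text{True}:
f \oplus b = \text{False} \oplus \text{False} = \text{False}
(f \oplus b) \leftrightarrow f = \text{False} \leftrightarrow \text{False} = \text{True}
c \to ((f \oplus b) \leftrightarrow f) = \text{False} \to \text{True} = \text{True}
\lnot (c \to ((f \oplus b) \leftrightarrow f)) = \lnot \text{True} = \text{False}
b \leftrightarrow e = \text{False} \leftrightarrow \text{True} = \text{False}
\lnot (b \leftrightarrow e) = \lnot \text{False} = \text{True}
a \leftrightarrow \lnot (b \leftrightarrow e) = \text{True} \leftrightarrow \text{True} = \text{True}
\lnot (c \to ((f \oplus b) \leftrightarrow f)) \lor (a \leftrightarrow \lnot (b \leftrightarrow e)) = \text{False} \lor \text{True} = \text{True}
e \oplus a = \text{True} \oplus \text{True} = \text{False}
b \to c = \text{False} \to \text{False} = \text{True}
(b \to c) \to e = \text{True} \to \text{True} = \text{True}
c \leftrightarrow f = \text{False} \leftrightarrow \text{False} = \text{True}
((b \to c) \to e) \to (c \leftrightarrow f) = \text{True} \to \text{True} = \text{True}
(e \oplus a) \leftrightarrow (((b \to c) \to e) \to (c \leftrightarrow f)) = \text{False} \leftrightarrow \text{True} = \text{False}
(\lnot (c \to ((f \oplus b) \leftrightarrow f)) \lor (a \leftrightarrow \lnot (b \leftrightarrow e))) \to ((e \oplus a) \leftrightarrow (((b \to c) \to e) \to (c \leftrightarrow f))) = \text{True} \to \text{False} = \text{False}

\text{False}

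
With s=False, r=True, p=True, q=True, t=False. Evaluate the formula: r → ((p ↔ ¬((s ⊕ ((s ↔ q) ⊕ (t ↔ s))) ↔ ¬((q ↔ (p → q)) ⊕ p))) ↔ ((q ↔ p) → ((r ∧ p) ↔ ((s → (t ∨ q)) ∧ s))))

True

s ↔ q = False ↔ True = False
t ↔ s = False ↔ False = True
(s ↔ q) ⊕ (t ↔ s) = False ⊕ True = True
s ⊕ ((s ↔ q) ⊕ (t ↔ s)) = False ⊕ True = True
p → q = True → True = True
q ↔ (p → q) = True ↔ True = True
(q ↔ (p → q)) ⊕ p = True ⊕ True = False
¬((q ↔ (p → q)) ⊕ p) = ¬False = True
(s ⊕ ((s ↔ q) ⊕ (t ↔ s))) ↔ ¬((q ↔ (p → q)) ⊕ p) = True ↔ True = True
¬((s ⊕ ((s ↔ q) ⊕ (t ↔ s))) ↔ ¬((q ↔ (p → q)) ⊕ p)) = ¬True = False
p ↔ ¬((s ⊕ ((s ↔ q) ⊕ (t ↔ s))) ↔ ¬((q ↔ (p → q)) ⊕ p)) = True ↔ False = False
q ↔ p = True ↔ True = True
r ∧ p = True ∧ True = True
t ∨ q = False ∨ True = True
s → (t ∨ q) = False → True = True
(s → (t ∨ q)) ∧ s = True ∧ False = False
(r ∧ p) ↔ ((s → (t ∨ q)) ∧ s) = True ↔ False = False
(q ↔ p) → ((r ∧ p) ↔ ((s → (t ∨ q)) ∧ s)) = True → False = False
(p ↔ ¬((s ⊕ ((s ↔ q) ⊕ (t ↔ s))) ↔ ¬((q ↔ (p → q)) ⊕ p))) ↔ ((q ↔ p) → ((r ∧ p) ↔ ((s → (t ∨ q)) ∧ s))) = False ↔ False = True
r → ((p ↔ ¬((s ⊕ ((s ↔ q) ⊕ (t ↔ s))) ↔ ¬((q ↔ (p → q)) ⊕ p))) ↔ ((q ↔ p) → ((r ∧ p) ↔ ((s → (t ∨ q)) ∧ s)))) = True → True = True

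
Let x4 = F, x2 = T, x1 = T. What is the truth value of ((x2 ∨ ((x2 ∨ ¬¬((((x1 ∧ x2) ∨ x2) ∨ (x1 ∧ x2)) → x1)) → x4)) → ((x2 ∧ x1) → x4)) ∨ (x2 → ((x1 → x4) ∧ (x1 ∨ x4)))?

x1 ∧ x2 = T ∧ T = T
(x1 ∧ x2) ∨ x2 = T ∨ T = T
x1 ∧ x2 = T ∧ T = T
((x1 ∧ x2) ∨ x2) ∨ (x1 ∧ x2) = T ∨ T = T
(((x1 ∧ x2) ∨ x2) ∨ (x1 ∧ x2)) → x1 = T → T = T
¬((((x1 ∧ x2) ∨ x2) ∨ (x1 ∧ x2)) → x1) = ¬T = F
¬¬((((x1 ∧ x2) ∨ x2) ∨ (x1 ∧ x2)) → x1) = ¬F = T
x2 ∨ ¬¬((((x1 ∧ x2) ∨ x2) ∨ (x1 ∧ x2)) → x1) = T ∨ T = T
(x2 ∨ ¬¬((((x1 ∧ x2) ∨ x2) ∨ (x1 ∧ x2)) → x1)) → x4 = T → F = F
x2 ∨ ((x2 ∨ ¬¬((((x1 ∧ x2) ∨ x2) ∨ (x1 ∧ x2)) → x1)) → x4) = T ∨ F = T
x2 ∧ x1 = T ∧ T = T
(x2 ∧ x1) → x4 = T → F = F
(x2 ∨ ((x2 ∨ ¬¬((((x1 ∧ x2) ∨ x2) ∨ (x1 ∧ x2)) → x1)) → x4)) → ((x2 ∧ x1) → x4) = T → F = F
x1 → x4 = T → F = F
x1 ∨ x4 = T ∨ F = T
(x1 → x4) ∧ (x1 ∨ x4) = F ∧ T = F
x2 → ((x1 → x4) ∧ (x1 ∨ x4)) = T → F = F
((x2 ∨ ((x2 ∨ ¬¬((((x1 ∧ x2) ∨ x2) ∨ (x1 ∧ x2)) → x1)) → x4)) → ((x2 ∧ x1) → x4)) ∨ (x2 → ((x1 → x4) ∧ (x1 ∨ x4))) = F ∨ F = F

F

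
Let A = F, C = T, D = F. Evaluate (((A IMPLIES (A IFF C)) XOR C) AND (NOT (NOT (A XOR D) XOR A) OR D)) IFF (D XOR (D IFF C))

A IFF C = F IFF T = F
A IMPLIES (A IFF C) = F IMPLIES F = T
(A IMPLIES (A IFF C)) XOR C = T XOR T = F
A XOR D = F XOR F = F
NOT (A XOR D) = NOT F = T
NOT (A XOR D) XOR A = T XOR F = T
NOT (NOT (A XOR D) XOR A) = NOT T = F
NOT (NOT (A XOR D) XOR A) OR D = F OR F = F
((A IMPLIES (A IFF C)) XOR C) AND (NOT (NOT (A XOR D) XOR A) OR D) = F AND F = F
D IFF C = F IFF T = F
D XOR (D IFF C) = F XOR F = F
(((A IMPLIES (A IFF C)) XOR C) AND (NOT (NOT (A XOR D) XOR A) OR D)) IFF (D XOR (D IFF C)) = F IFF F = T

T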